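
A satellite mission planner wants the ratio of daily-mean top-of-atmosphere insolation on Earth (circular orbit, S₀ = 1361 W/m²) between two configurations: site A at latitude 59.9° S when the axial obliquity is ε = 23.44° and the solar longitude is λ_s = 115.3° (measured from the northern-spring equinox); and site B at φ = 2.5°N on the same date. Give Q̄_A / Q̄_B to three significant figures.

Q̄_A / Q̄_B ≈ 0.0910

— Configuration A (φ=-59.9°):
Solar declination: sin δ = sin ε · sin λ_s = sin 23.44° × sin 115.3° = 0.35963, so δ = +21.078°.
cos H₀ = −tan(-59.9°) tan(+21.078°) = 0.6649, H₀ = 0.8435 rad.
Bracket: H₀ sin φ sin δ + cos φ cos δ sin H₀ = 0.8435×-0.86515×0.35963 + 0.50151×0.93309×0.74695 = -0.262441 + 0.349538 = 0.087097.
Q̄ = (S₀/π) × [bracket] = (1361/π) × 0.087097 = 37.732 W/m².
— Configuration B (φ=+2.5°):
cos H₀ = −tan(+2.5°) tan(+21.078°) = -0.0168, H₀ = 1.5876 rad.
Bracket: H₀ sin φ sin δ + cos φ cos δ sin H₀ = 1.5876×0.04362×0.35963 + 0.99905×0.93309×0.99986 = 0.024905 + 0.932073 = 0.956978.
Q̄ = (S₀/π) × [bracket] = (1361/π) × 0.956978 = 414.58 W/m².
Ratio Q̄_A / Q̄_B = 37.732 / 414.58 = 0.09101.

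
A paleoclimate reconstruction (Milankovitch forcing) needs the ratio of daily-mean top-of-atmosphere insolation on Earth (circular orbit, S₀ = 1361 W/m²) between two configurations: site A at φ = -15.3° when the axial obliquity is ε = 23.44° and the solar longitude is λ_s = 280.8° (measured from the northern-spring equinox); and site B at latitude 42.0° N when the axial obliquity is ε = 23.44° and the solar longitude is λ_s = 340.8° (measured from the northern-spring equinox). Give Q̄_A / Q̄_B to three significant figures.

— Configuration A (φ=-15.3°):
Solar declination: sin δ = sin ε · sin λ_s = sin 23.44° × sin 280.8° = -0.39074, so δ = -23.001°.
cos H₀ = −tan(-15.3°) tan(-23.001°) = -0.1161, H₀ = 1.6872 rad.
Bracket: H₀ sin φ sin δ + cos φ cos δ sin H₀ = 1.6872×-0.26387×-0.39074 + 0.96456×0.92050×0.99323 = 0.173958 + 0.881867 = 1.055825.
Q̄ = (S₀/π) × [bracket] = (1361/π) × 1.055825 = 457.40 W/m².
— Configuration B (φ=+42.0°):
Solar declination: sin δ = sin ε · sin λ_s = sin 23.44° × sin 340.8° = -0.13082, so δ = -7.517°.
cos H₀ = −tan(+42.0°) tan(-7.517°) = 0.1188, H₀ = 1.4517 rad.
Bracket: H₀ sin φ sin δ + cos φ cos δ sin H₀ = 1.4517×0.66913×-0.13082 + 0.74314×0.99141×0.99292 = -0.127075 + 0.731540 = 0.604465.
Q̄ = (S₀/π) × [bracket] = (1361/π) × 0.604465 = 261.87 W/m².
Ratio Q̄_A / Q̄_B = 457.40 / 261.87 = 1.747.

Q̄_A / Q̄_B ≈ 1.75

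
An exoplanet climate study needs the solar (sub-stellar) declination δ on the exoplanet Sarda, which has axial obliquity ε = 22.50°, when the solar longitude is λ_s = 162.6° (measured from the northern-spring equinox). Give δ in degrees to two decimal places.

sin δ = sin ε · sin λ_s = sin 22.50° × sin 162.6° = 0.114438.
δ = arcsin(0.114438) = +6.57°.

δ = +6.57°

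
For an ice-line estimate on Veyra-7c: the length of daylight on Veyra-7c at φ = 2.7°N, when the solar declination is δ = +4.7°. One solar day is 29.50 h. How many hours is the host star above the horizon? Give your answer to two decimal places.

cos H₀ = −tan φ · tan δ = −tan(+2.7°) × tan(+4.700°) = -0.0039, so H₀ = 1.5747 rad = 90.22°.
Daylight = 2H₀/(2π) × 29.50 h = (1.5747/π) × 29.50 = 14.79 h.

14.79 h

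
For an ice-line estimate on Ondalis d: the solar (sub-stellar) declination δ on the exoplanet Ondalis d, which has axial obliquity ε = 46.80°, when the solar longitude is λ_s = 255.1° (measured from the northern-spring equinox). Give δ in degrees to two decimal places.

δ = -44.79°

sin δ = sin ε · sin λ_s = sin 46.80° × sin 255.1° = -0.704458.
δ = arcsin(-0.704458) = -44.79°.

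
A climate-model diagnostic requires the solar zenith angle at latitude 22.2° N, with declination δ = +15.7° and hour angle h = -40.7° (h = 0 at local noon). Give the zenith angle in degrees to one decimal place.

θ_z = 38.9°

cos θ_z = sin φ sin δ + cos φ cos δ cos h = 0.102244 + 0.675746 = 0.777990.
θ_z = arccos(0.777990) = 38.9°.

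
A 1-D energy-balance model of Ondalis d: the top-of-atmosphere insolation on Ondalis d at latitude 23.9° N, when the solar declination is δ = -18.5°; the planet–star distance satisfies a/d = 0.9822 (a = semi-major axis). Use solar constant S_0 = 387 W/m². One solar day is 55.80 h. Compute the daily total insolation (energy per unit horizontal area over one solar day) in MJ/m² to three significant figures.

cos h₀ = −tan(+23.9°) tan(-18.500°) = 0.1483, h₀ = 1.4220 rad.
Bracket: h₀ sin ϕ sin δ + cos ϕ cos δ sin h₀ = 1.4220×0.40514×-0.31730 + 0.91425×0.94832×0.98895 = -0.182799 + 0.857421 = 0.674622.
Inverse-square distance factor (a/d)² = 0.9822² = 0.964717.
Q̄ = (S_0/π) × 0.964717 × [bracket] = (387/π) × 0.964717 × 0.674622 = 80.172 W/m².
Daily total = Q̄ × 55.80 h × 3600 s/h = 80.172 × 55.80 × 3600 / 10⁶ = 16.10 MJ/m².

16.1 MJ/m²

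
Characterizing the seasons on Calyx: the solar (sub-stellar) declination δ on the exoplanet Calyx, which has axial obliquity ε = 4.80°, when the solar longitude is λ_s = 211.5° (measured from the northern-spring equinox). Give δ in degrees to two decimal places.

δ = -2.51°

sin δ = sin ε · sin λ_s = sin 4.80° × sin 211.5° = -0.043722.
δ = arcsin(-0.043722) = -2.51°.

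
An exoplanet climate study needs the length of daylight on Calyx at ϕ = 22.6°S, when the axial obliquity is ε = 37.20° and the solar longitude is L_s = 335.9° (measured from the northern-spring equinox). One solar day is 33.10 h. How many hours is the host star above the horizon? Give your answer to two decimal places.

Solar declination: sin δ = sin ε · sin L_s = sin 37.20° × sin 335.9° = -0.24688, so δ = -14.293°.
cos h₀ = −tan ϕ · tan δ = −tan(-22.6°) × tan(-14.293°) = -0.1060, so h₀ = 1.6770 rad = 96.09°.
Daylight = 2h₀/(2π) × 33.10 h = (1.6770/π) × 33.10 = 17.67 h.

17.67 h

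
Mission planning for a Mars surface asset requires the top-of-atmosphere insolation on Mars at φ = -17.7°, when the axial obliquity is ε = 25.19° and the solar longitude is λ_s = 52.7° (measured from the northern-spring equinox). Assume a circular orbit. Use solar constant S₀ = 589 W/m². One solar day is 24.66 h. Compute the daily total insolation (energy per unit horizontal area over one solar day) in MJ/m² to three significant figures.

Solar declination: sin δ = sin ε · sin λ_s = sin 25.19° × sin 52.7° = 0.33857, so δ = +19.790°.
cos H₀ = −tan(-17.7°) tan(+19.790°) = 0.1148, H₀ = 1.4557 rad.
Bracket: H₀ sin φ sin δ + cos φ cos δ sin H₀ = 1.4557×-0.30403×0.33857 + 0.95266×0.94094×0.99338 = -0.149843 + 0.890462 = 0.740619.
Q̄ = (S₀/π) × [bracket] = (589/π) × 0.740619 = 138.85 W/m².
Daily total = Q̄ × 24.66 h × 3600 s/h = 138.85 × 24.66 × 3600 / 10⁶ = 12.33 MJ/m².

12.3 MJ/m²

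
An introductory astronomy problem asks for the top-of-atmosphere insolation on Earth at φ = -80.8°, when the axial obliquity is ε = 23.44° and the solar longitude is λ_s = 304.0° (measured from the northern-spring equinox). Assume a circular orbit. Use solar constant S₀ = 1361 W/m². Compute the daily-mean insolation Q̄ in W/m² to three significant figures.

Q̄ ≈ 443 W/m²

Solar declination: sin δ = sin ε · sin λ_s = sin 23.44° × sin 304.0° = -0.32978, so δ = -19.256°.
cos H₀ = −tan(-80.8°) tan(-19.256°) = -2.1568 ≤ −1 ⇒ polar day, H₀ = π.
Bracket: H₀ sin φ sin δ + cos φ cos δ sin H₀ = 3.1416×-0.98714×-0.32978 + 0.15988×0.94406×0.00000 = 1.022713 + 0.000000 = 1.022713.
Q̄ = (S₀/π) × [bracket] = (1361/π) × 1.022713 = 443.1 W/m².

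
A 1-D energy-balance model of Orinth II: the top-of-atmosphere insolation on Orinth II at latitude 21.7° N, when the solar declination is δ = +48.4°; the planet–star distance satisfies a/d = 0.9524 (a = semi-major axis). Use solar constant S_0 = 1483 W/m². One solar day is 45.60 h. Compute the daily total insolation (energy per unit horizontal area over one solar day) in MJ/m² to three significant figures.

cos h₀ = −tan(+21.7°) tan(+48.400°) = -0.4482, h₀ = 2.0356 rad.
Bracket: h₀ sin ϕ sin δ + cos ϕ cos δ sin h₀ = 2.0356×0.36975×0.74780 + 0.92913×0.66393×0.89392 = 0.562841 + 0.551439 = 1.114280.
Inverse-square distance factor (a/d)² = 0.9524² = 0.907066.
Q̄ = (S_0/π) × 0.907066 × [bracket] = (1483/π) × 0.907066 × 1.114280 = 477.12 W/m².
Daily total = Q̄ × 45.60 h × 3600 s/h = 477.12 × 45.60 × 3600 / 10⁶ = 78.32 MJ/m².

78.3 MJ/m²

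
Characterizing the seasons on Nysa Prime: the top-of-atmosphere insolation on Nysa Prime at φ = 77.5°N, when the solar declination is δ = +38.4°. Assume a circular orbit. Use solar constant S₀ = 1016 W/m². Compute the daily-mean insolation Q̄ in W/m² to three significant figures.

Q̄ ≈ 616 W/m²

cos H₀ = −tan(+77.5°) tan(+38.400°) = -3.5751 ≤ −1 ⇒ polar day, H₀ = π.
Bracket: H₀ sin φ sin δ + cos φ cos δ sin H₀ = 3.1416×0.97630×0.62115 + 0.21644×0.78369×0.00000 = 1.905157 + 0.000000 = 1.905157.
Q̄ = (S₀/π) × [bracket] = (1016/π) × 1.905157 = 616.1 W/m².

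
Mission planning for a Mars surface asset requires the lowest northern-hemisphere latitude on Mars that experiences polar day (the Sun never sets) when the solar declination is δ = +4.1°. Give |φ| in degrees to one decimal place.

|φ| = 85.9°

Polar day requires cos H₀ = −tan φ tan δ ≤ −1, i.e. tan φ tan δ ≥ 1.
The boundary is |tan φ| · |tan δ| = 1, so |φ| = 90° − |δ| = 90° − 4.1° = 85.9° in the northern hemisphere.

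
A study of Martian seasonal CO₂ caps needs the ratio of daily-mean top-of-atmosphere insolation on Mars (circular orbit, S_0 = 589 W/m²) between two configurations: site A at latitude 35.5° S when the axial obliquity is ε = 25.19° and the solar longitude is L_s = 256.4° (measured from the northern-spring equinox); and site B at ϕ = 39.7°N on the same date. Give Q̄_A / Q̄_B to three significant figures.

Q̄_A / Q̄_B ≈ 3.45

— Configuration A (ϕ=-35.5°):
Solar declination: sin δ = sin ε · sin L_s = sin 25.19° × sin 256.4° = -0.41369, so δ = -24.437°.
cos h₀ = −tan(-35.5°) tan(-24.437°) = -0.3241, h₀ = 1.9009 rad.
Bracket: h₀ sin ϕ sin δ + cos ϕ cos δ sin h₀ = 1.9009×-0.58070×-0.41369 + 0.81412×0.91042×0.94602 = 0.456653 + 0.701182 = 1.157835.
Q̄ = (S_0/π) × [bracket] = (589/π) × 1.157835 = 217.08 W/m².
— Configuration B (ϕ=+39.7°):
cos h₀ = −tan(+39.7°) tan(-24.437°) = 0.3772, h₀ = 1.1840 rad.
Bracket: h₀ sin ϕ sin δ + cos ϕ cos δ sin h₀ = 1.1840×0.63877×-0.41369 + 0.76940×0.91042×0.92611 = -0.312875 + 0.648719 = 0.335844.
Q̄ = (S_0/π) × [bracket] = (589/π) × 0.335844 = 62.966 W/m².
Ratio Q̄_A / Q̄_B = 217.08 / 62.966 = 3.448.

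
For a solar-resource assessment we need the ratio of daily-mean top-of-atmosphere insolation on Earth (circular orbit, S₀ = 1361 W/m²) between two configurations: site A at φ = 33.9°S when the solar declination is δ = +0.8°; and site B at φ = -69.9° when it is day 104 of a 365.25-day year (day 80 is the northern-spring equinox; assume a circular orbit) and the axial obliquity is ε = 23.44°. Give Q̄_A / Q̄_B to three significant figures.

— Configuration A (φ=-33.9°):
cos H₀ = −tan(-33.9°) tan(+0.800°) = 0.0094, H₀ = 1.5614 rad.
Bracket: H₀ sin φ sin δ + cos φ cos δ sin H₀ = 1.5614×-0.55775×0.01396 + 0.83001×0.99990×0.99996 = -0.012157 + 0.829894 = 0.817737.
Q̄ = (S₀/π) × [bracket] = (1361/π) × 0.817737 = 354.26 W/m².
— Configuration B (φ=-69.9°):
Solar longitude: λ_s = 360° × (104 − 80)/365.25 = 23.655°.
sin δ = sin 23.44° × sin 23.655° = 0.15960, so δ = +9.184°.
cos H₀ = −tan(-69.9°) tan(+9.184°) = 0.4418, H₀ = 1.1132 rad.
Bracket: H₀ sin φ sin δ + cos φ cos δ sin H₀ = 1.1132×-0.93909×0.15960 + 0.34366×0.98718×0.89711 = -0.166845 + 0.304348 = 0.137503.
Q̄ = (S₀/π) × [bracket] = (1361/π) × 0.137503 = 59.569 W/m².
Ratio Q̄_A / Q̄_B = 354.26 / 59.569 = 5.947.

Q̄_A / Q̄_B ≈ 5.95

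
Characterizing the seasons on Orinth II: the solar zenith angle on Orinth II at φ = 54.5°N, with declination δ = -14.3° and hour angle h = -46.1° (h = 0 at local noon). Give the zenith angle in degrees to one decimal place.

θ_z = 79.1°

cos θ_z = sin φ sin δ + cos φ cos δ cos h = -0.201086 + 0.390184 = 0.189098.
θ_z = arccos(0.189098) = 79.1°.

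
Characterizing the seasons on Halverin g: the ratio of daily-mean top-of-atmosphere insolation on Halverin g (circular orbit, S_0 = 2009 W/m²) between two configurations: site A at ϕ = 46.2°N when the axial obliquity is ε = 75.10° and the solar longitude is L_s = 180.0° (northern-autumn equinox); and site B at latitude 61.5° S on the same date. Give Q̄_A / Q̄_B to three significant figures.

Q̄_A / Q̄_B ≈ 1.45

— Configuration A (ϕ=+46.2°):
Solar declination: sin δ = sin ε · sin L_s = sin 75.10° × sin 180.0° = 0.00000, so δ = +0.000°.
cos h₀ = −tan(+46.2°) tan(+0.000°) = -0.0000, h₀ = 1.5708 rad.
Bracket: h₀ sin ϕ sin δ + cos ϕ cos δ sin h₀ = 1.5708×0.72176×0.00000 + 0.69214×1.00000×1.00000 = 0.000000 + 0.692140 = 0.692140.
Q̄ = (S_0/π) × [bracket] = (2009/π) × 0.692140 = 442.61 W/m².
— Configuration B (ϕ=-61.5°):
cos h₀ = −tan(-61.5°) tan(+0.000°) = 0.0000, h₀ = 1.5708 rad.
Bracket: h₀ sin ϕ sin δ + cos ϕ cos δ sin h₀ = 1.5708×-0.87882×0.00000 + 0.47716×1.00000×1.00000 = -0.000000 + 0.477160 = 0.477160.
Q̄ = (S_0/π) × [bracket] = (2009/π) × 0.477160 = 305.14 W/m².
Ratio Q̄_A / Q̄_B = 442.61 / 305.14 = 1.451.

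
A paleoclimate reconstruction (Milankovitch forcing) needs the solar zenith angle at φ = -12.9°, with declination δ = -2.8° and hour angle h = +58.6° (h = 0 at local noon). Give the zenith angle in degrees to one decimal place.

θ_z = 58.8°

cos θ_z = sin φ sin δ + cos φ cos δ cos h = 0.010906 + 0.507254 = 0.518160.
θ_z = arccos(0.518160) = 58.8°.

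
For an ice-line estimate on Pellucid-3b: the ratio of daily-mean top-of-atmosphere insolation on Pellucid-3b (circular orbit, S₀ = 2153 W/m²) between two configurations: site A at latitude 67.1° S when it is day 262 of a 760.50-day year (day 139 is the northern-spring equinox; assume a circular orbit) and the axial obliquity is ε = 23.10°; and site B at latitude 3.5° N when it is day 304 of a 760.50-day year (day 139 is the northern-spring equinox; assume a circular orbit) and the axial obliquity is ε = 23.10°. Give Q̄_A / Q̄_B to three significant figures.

— Configuration A (φ=-67.1°):
Solar longitude: λ_s = 360° × (262 − 139)/760.50 = 58.225°.
sin δ = sin 23.10° × sin 58.225° = 0.33353, so δ = +19.483°.
cos H₀ = −tan(-67.1°) tan(+19.483°) = 0.8375, H₀ = 0.5780 rad.
Bracket: H₀ sin φ sin δ + cos φ cos δ sin H₀ = 0.5780×-0.92119×0.33353 + 0.38912×0.94274×0.54637 = -0.177587 + 0.200430 = 0.022843.
Q̄ = (S₀/π) × [bracket] = (2153/π) × 0.022843 = 15.655 W/m².
— Configuration B (φ=+3.5°):
Solar longitude: λ_s = 360° × (304 − 139)/760.50 = 78.107°.
sin δ = sin 23.10° × sin 78.107° = 0.38391, so δ = +22.576°.
cos H₀ = −tan(+3.5°) tan(+22.576°) = -0.0254, H₀ = 1.5962 rad.
Bracket: H₀ sin φ sin δ + cos φ cos δ sin H₀ = 1.5962×0.06105×0.38391 + 0.99813×0.92337×0.99968 = 0.037411 + 0.921348 = 0.958759.
Q̄ = (S₀/π) × [bracket] = (2153/π) × 0.958759 = 657.06 W/m².
Ratio Q̄_A / Q̄_B = 15.655 / 657.06 = 0.02383.

Q̄_A / Q̄_B ≈ 0.0238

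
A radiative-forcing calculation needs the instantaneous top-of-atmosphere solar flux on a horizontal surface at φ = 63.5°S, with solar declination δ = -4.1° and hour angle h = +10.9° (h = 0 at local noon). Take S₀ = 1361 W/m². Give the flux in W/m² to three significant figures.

cos θ_z = sin φ sin δ + cos φ cos δ cos h = 0.063986 + 0.437027 = 0.501013.
Flux = S₀ · cos θ_z = 1361 × 0.501013 = 681.9 W/m².

682 W/m²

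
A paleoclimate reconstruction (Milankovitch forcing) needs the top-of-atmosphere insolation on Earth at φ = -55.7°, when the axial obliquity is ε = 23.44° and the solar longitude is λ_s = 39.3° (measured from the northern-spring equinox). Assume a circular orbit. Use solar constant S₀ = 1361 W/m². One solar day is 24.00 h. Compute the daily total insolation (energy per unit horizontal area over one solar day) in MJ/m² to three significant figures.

9.68 MJ/m²

Solar declination: sin δ = sin ε · sin λ_s = sin 23.44° × sin 39.3° = 0.25195, so δ = +14.593°.
cos H₀ = −tan(-55.7°) tan(+14.593°) = 0.3817, H₀ = 1.1792 rad.
Bracket: H₀ sin φ sin δ + cos φ cos δ sin H₀ = 1.1792×-0.82610×0.25195 + 0.56353×0.96774×0.92430 = -0.245434 + 0.504067 = 0.258633.
Q̄ = (S₀/π) × [bracket] = (1361/π) × 0.258633 = 112.04 W/m².
Daily total = Q̄ × 24.00 h × 3600 s/h = 112.04 × 24.00 × 3600 / 10⁶ = 9.680 MJ/m².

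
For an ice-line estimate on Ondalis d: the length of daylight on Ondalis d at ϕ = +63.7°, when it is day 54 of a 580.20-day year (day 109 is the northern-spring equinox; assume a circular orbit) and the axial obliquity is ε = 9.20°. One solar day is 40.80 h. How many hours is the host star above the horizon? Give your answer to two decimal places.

18.02 h

Solar longitude: L_s = 360° × (54 − 109)/580.20 = -34.126°, i.e. -34.126° + 360° = 325.874°.
sin δ = sin 9.20° × sin 325.874° = -0.08970, so δ = -5.146°.
cos h₀ = −tan ϕ · tan δ = −tan(+63.7°) × tan(-5.146°) = 0.1822, so h₀ = 1.3876 rad = 79.50°.
Daylight = 2h₀/(2π) × 40.80 h = (1.3876/π) × 40.80 = 18.02 h.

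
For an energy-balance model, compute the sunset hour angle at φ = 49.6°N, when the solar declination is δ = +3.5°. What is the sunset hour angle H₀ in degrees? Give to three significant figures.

cos H₀ = −tan φ · tan δ = −tan(+49.6°) × tan(+3.500°) = -0.0719, so H₀ = 1.6427 rad = 94.12°.

H₀ = 94.1°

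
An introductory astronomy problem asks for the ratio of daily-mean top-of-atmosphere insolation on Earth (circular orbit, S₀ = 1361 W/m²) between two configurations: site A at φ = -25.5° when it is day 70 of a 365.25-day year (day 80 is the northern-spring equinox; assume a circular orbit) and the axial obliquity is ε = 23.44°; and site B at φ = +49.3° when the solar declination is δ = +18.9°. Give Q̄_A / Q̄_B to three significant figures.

Q̄_A / Q̄_B ≈ 0.900

— Configuration A (φ=-25.5°):
Solar longitude: λ_s = 360° × (70 − 80)/365.25 = -9.856°, i.e. -9.856° + 360° = 350.144°.
sin δ = sin 23.44° × sin 350.144° = -0.06809, so δ = -3.904°.
cos H₀ = −tan(-25.5°) tan(-3.904°) = -0.0326, H₀ = 1.6034 rad.
Bracket: H₀ sin φ sin δ + cos φ cos δ sin H₀ = 1.6034×-0.43051×-0.06809 + 0.90259×0.99768×0.99947 = 0.047001 + 0.900019 = 0.947020.
Q̄ = (S₀/π) × [bracket] = (1361/π) × 0.947020 = 410.27 W/m².
— Configuration B (φ=+49.3°):
cos H₀ = −tan(+49.3°) tan(+18.900°) = -0.3980, H₀ = 1.9802 rad.
Bracket: H₀ sin φ sin δ + cos φ cos δ sin H₀ = 1.9802×0.75813×0.32392 + 0.65210×0.94609×0.91736 = 0.486285 + 0.565961 = 1.052246.
Q̄ = (S₀/π) × [bracket] = (1361/π) × 1.052246 = 455.85 W/m².
Ratio Q̄_A / Q̄_B = 410.27 / 455.85 = 0.9000.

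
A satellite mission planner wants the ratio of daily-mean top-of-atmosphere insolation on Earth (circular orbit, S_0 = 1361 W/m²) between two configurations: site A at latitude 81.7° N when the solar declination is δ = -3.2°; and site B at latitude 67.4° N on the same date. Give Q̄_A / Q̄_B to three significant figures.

— Configuration A (ϕ=+81.7°):
cos h₀ = −tan(+81.7°) tan(-3.200°) = 0.3832, h₀ = 1.1775 rad.
Bracket: h₀ sin ϕ sin δ + cos ϕ cos δ sin h₀ = 1.1775×0.98953×-0.05582 + 0.14436×0.99844×0.92365 = -0.065040 + 0.133130 = 0.068090.
Q̄ = (S_0/π) × [bracket] = (1361/π) × 0.068090 = 29.498 W/m².
— Configuration B (ϕ=+67.4°):
cos h₀ = −tan(+67.4°) tan(-3.200°) = 0.1343, h₀ = 1.4361 rad.
Bracket: h₀ sin ϕ sin δ + cos ϕ cos δ sin h₀ = 1.4361×0.92321×-0.05582 + 0.38430×0.99844×0.99094 = -0.074007 + 0.380224 = 0.306217.
Q̄ = (S_0/π) × [bracket] = (1361/π) × 0.306217 = 132.66 W/m².
Ratio Q̄_A / Q̄_B = 29.498 / 132.66 = 0.2224.

Q̄_A / Q̄_B ≈ 0.222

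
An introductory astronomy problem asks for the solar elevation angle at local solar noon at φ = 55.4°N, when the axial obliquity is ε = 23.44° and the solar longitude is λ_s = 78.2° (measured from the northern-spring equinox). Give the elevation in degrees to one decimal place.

Solar declination: sin δ = sin ε · sin λ_s = sin 23.44° × sin 78.2° = 0.38938, so δ = +22.916°.
At local noon the hour angle is zero, so the zenith angle equals |φ − δ| = |+55.4° − (+22.916°)| = 32.484°.
Elevation = 90° − 32.484° = 57.5°.

57.5°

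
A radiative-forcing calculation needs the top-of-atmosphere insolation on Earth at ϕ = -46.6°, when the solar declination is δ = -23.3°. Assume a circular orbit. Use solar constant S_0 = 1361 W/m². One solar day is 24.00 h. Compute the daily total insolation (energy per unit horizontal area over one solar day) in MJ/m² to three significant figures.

cos h₀ = −tan(-46.6°) tan(-23.300°) = -0.4554, h₀ = 2.0436 rad.
Bracket: h₀ sin ϕ sin δ + cos ϕ cos δ sin h₀ = 2.0436×-0.72657×-0.39555 + 0.68709×0.91845×0.89028 = 0.587320 + 0.561818 = 1.149138.
Q̄ = (S_0/π) × [bracket] = (1361/π) × 1.149138 = 497.83 W/m².
Daily total = Q̄ × 24.00 h × 3600 s/h = 497.83 × 24.00 × 3600 / 10⁶ = 43.01 MJ/m².

43.0 MJ/m²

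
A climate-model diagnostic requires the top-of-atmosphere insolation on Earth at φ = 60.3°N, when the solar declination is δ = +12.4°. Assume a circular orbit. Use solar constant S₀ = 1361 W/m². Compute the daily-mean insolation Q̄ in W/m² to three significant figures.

Q̄ ≈ 352 W/m²

cos H₀ = −tan(+60.3°) tan(+12.400°) = -0.3855, H₀ = 1.9665 rad.
Bracket: H₀ sin φ sin δ + cos φ cos δ sin H₀ = 1.9665×0.86863×0.21474 + 0.49546×0.97667×0.92272 = 0.366810 + 0.446505 = 0.813315.
Q̄ = (S₀/π) × [bracket] = (1361/π) × 0.813315 = 352.3 W/m².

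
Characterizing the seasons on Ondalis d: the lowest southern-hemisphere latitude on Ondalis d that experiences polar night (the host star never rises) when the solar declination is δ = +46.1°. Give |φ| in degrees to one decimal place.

|φ| = 43.9°

Polar night requires cos H₀ = −tan φ tan δ ≥ 1, i.e. tan φ tan δ ≤ −1.
The boundary is |tan φ| · |tan δ| = 1, so |φ| = 90° − |δ| = 90° − 46.1° = 43.9° in the southern hemisphere.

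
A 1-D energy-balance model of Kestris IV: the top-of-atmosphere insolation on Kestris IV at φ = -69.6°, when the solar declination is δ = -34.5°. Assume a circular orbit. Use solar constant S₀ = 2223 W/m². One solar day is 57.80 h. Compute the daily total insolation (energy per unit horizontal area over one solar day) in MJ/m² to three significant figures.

cos H₀ = −tan(-69.6°) tan(-34.500°) = -1.8480 ≤ −1 ⇒ polar day, H₀ = π.
Bracket: H₀ sin φ sin δ + cos φ cos δ sin H₀ = 3.1416×-0.93728×-0.56641 + 0.34857×0.82413×0.00000 = 1.667828 + 0.000000 = 1.667828.
Q̄ = (S₀/π) × [bracket] = (2223/π) × 1.667828 = 1180.2 W/m².
Daily total = Q̄ × 57.80 h × 3600 s/h = 1180.2 × 57.80 × 3600 / 10⁶ = 245.6 MJ/m².

246 MJ/m²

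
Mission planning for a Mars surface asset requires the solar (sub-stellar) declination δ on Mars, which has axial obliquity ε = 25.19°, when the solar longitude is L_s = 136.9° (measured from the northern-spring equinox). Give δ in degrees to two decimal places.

sin δ = sin ε · sin L_s = sin 25.19° × sin 136.9° = 0.290816.
δ = arcsin(0.290816) = +16.91°.

δ = +16.91°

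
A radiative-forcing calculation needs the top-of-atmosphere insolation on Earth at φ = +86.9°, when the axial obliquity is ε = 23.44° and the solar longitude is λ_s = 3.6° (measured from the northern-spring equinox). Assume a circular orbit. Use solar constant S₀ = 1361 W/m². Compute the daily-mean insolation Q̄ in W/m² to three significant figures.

Q̄ ≈ 42.9 W/m²

Solar declination: sin δ = sin ε · sin λ_s = sin 23.44° × sin 3.6° = 0.02498, so δ = +1.431°.
cos H₀ = −tan(+86.9°) tan(+1.431°) = -0.4613, H₀ = 2.0503 rad.
Bracket: H₀ sin φ sin δ + cos φ cos δ sin H₀ = 2.0503×0.99854×0.02498 + 0.05408×0.99969×0.88722 = 0.051142 + 0.047966 = 0.099108.
Q̄ = (S₀/π) × [bracket] = (1361/π) × 0.099108 = 42.94 W/m².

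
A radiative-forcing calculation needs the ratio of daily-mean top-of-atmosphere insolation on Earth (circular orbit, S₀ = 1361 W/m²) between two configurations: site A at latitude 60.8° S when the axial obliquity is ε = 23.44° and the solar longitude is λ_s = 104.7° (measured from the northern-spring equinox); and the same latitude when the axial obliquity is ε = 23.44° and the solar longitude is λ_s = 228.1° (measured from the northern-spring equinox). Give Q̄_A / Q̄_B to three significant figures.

Q̄_A / Q̄_B ≈ 0.0583

— Configuration A (φ=-60.8°):
Solar declination: sin δ = sin ε · sin λ_s = sin 23.44° × sin 104.7° = 0.38477, so δ = +22.629°.
cos H₀ = −tan(-60.8°) tan(+22.629°) = 0.7459, H₀ = 0.7289 rad.
Bracket: H₀ sin φ sin δ + cos φ cos δ sin H₀ = 0.7289×-0.87292×0.38477 + 0.48786×0.92301×0.66608 = -0.244818 + 0.299936 = 0.055118.
Q̄ = (S₀/π) × [bracket] = (1361/π) × 0.055118 = 23.878 W/m².
— Configuration B (φ=-60.8°):
Solar declination: sin δ = sin ε · sin λ_s = sin 23.44° × sin 228.1° = -0.29608, so δ = -17.222°.
cos H₀ = −tan(-60.8°) tan(-17.222°) = -0.5546, H₀ = 2.1587 rad.
Bracket: H₀ sin φ sin δ + cos φ cos δ sin H₀ = 2.1587×-0.87292×-0.29608 + 0.48786×0.95516×0.83209 = 0.557925 + 0.387741 = 0.945666.
Q̄ = (S₀/π) × [bracket] = (1361/π) × 0.945666 = 409.68 W/m².
Ratio Q̄_A / Q̄_B = 23.878 / 409.68 = 0.05828.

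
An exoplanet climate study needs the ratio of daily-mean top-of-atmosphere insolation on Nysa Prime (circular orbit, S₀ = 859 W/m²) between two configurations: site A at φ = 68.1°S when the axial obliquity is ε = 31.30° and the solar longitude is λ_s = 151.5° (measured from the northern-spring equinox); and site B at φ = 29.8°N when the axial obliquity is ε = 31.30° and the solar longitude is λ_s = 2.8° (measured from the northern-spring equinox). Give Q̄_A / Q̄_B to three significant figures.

Q̄_A / Q̄_B ≈ 0.0858

— Configuration A (φ=-68.1°):
Solar declination: sin δ = sin ε · sin λ_s = sin 31.30° × sin 151.5° = 0.24789, so δ = +14.353°.
cos H₀ = −tan(-68.1°) tan(+14.353°) = 0.6365, H₀ = 0.8808 rad.
Bracket: H₀ sin φ sin δ + cos φ cos δ sin H₀ = 0.8808×-0.92784×0.24789 + 0.37299×0.96879×0.77126 = -0.202586 + 0.278694 = 0.076108.
Q̄ = (S₀/π) × [bracket] = (859/π) × 0.076108 = 20.810 W/m².
— Configuration B (φ=+29.8°):
Solar declination: sin δ = sin ε · sin λ_s = sin 31.30° × sin 2.8° = 0.02538, so δ = +1.454°.
cos H₀ = −tan(+29.8°) tan(+1.454°) = -0.0145, H₀ = 1.5853 rad.
Bracket: H₀ sin φ sin δ + cos φ cos δ sin H₀ = 1.5853×0.49697×0.02538 + 0.86777×0.99968×0.99989 = 0.019996 + 0.867397 = 0.887393.
Q̄ = (S₀/π) × [bracket] = (859/π) × 0.887393 = 242.64 W/m².
Ratio Q̄_A / Q̄_B = 20.810 / 242.64 = 0.08576.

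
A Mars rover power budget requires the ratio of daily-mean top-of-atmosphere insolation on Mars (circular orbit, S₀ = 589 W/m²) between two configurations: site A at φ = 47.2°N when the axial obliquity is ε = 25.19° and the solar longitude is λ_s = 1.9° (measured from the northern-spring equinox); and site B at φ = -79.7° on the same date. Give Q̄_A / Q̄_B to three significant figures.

Q̄_A / Q̄_B ≈ 4.42

— Configuration A (φ=+47.2°):
Solar declination: sin δ = sin ε · sin λ_s = sin 25.19° × sin 1.9° = 0.01411, so δ = +0.809°.
cos H₀ = −tan(+47.2°) tan(+0.809°) = -0.0152, H₀ = 1.5860 rad.
Bracket: H₀ sin φ sin δ + cos φ cos δ sin H₀ = 1.5860×0.73373×0.01411 + 0.67944×0.99990×0.99988 = 0.016420 + 0.679291 = 0.695711.
Q̄ = (S₀/π) × [bracket] = (589/π) × 0.695711 = 130.44 W/m².
— Configuration B (φ=-79.7°):
cos H₀ = −tan(-79.7°) tan(+0.809°) = 0.0777, H₀ = 1.4931 rad.
Bracket: H₀ sin φ sin δ + cos φ cos δ sin H₀ = 1.4931×-0.98389×0.01411 + 0.17880×0.99990×0.99698 = -0.020728 + 0.178242 = 0.157514.
Q̄ = (S₀/π) × [bracket] = (589/π) × 0.157514 = 29.531 W/m².
Ratio Q̄_A / Q̄_B = 130.44 / 29.531 = 4.417.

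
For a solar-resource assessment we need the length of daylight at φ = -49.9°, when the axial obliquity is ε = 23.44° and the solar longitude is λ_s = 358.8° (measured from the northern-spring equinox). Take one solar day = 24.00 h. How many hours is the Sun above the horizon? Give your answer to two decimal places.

Solar declination: sin δ = sin ε · sin λ_s = sin 23.44° × sin 358.8° = -0.00833, so δ = -0.477°.
cos H₀ = −tan φ · tan δ = −tan(-49.9°) × tan(-0.477°) = -0.0099, so H₀ = 1.5807 rad = 90.57°.
Daylight = 2H₀/(2π) × 24.00 h = (1.5807/π) × 24.00 = 12.08 h.

12.08 h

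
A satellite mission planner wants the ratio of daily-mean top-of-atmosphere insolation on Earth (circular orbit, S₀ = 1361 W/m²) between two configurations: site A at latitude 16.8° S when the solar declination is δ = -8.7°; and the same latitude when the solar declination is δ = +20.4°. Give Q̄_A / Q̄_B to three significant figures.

— Configuration A (φ=-16.8°):
cos H₀ = −tan(-16.8°) tan(-8.700°) = -0.0462, H₀ = 1.6170 rad.
Bracket: H₀ sin φ sin δ + cos φ cos δ sin H₀ = 1.6170×-0.28903×-0.15126 + 0.95732×0.98849×0.99893 = 0.070693 + 0.945289 = 1.015982.
Q̄ = (S₀/π) × [bracket] = (1361/π) × 1.015982 = 440.14 W/m².
— Configuration B (φ=-16.8°):
cos H₀ = −tan(-16.8°) tan(+20.400°) = 0.1123, H₀ = 1.4583 rad.
Bracket: H₀ sin φ sin δ + cos φ cos δ sin H₀ = 1.4583×-0.28903×0.34857 + 0.95732×0.93728×0.99368 = -0.146920 + 0.891606 = 0.744686.
Q̄ = (S₀/π) × [bracket] = (1361/π) × 0.744686 = 322.61 W/m².
Ratio Q̄_A / Q̄_B = 440.14 / 322.61 = 1.364.

Q̄_A / Q̄_B ≈ 1.36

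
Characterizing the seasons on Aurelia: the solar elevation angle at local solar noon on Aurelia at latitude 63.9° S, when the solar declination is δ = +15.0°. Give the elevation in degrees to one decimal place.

11.1°

At local noon the hour angle is zero, so the zenith angle equals |φ − δ| = |-63.9° − (+15.000°)| = 78.900°.
Elevation = 90° − 78.900° = 11.1°.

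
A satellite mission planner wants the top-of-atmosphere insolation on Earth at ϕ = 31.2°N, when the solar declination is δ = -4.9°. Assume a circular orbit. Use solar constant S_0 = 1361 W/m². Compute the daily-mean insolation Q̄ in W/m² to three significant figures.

cos h₀ = −tan(+31.2°) tan(-4.900°) = 0.0519, h₀ = 1.5189 rad.
Bracket: h₀ sin ϕ sin δ + cos ϕ cos δ sin h₀ = 1.5189×0.51803×-0.08542 + 0.85536×0.99635×0.99865 = -0.067212 + 0.851087 = 0.783875.
Q̄ = (S_0/π) × [bracket] = (1361/π) × 0.783875 = 339.6 W/m².

Q̄ ≈ 340 W/m²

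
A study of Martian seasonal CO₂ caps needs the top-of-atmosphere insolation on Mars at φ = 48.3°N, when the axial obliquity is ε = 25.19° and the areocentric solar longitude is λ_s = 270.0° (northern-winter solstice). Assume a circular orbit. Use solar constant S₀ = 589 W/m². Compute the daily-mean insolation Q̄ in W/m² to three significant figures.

Q̄ ≈ 35.4 W/m²

sin δ = sin 25.19° × sin 270.0° = -0.42562, so δ = -25.190°.
cos H₀ = −tan(+48.3°) tan(-25.190°) = 0.5279, H₀ = 1.0147 rad.
Bracket: H₀ sin φ sin δ + cos φ cos δ sin H₀ = 1.0147×0.74664×-0.42562 + 0.66523×0.90490×0.84930 = -0.322456 + 0.511250 = 0.188794.
Q̄ = (S₀/π) × [bracket] = (589/π) × 0.188794 = 35.40 W/m².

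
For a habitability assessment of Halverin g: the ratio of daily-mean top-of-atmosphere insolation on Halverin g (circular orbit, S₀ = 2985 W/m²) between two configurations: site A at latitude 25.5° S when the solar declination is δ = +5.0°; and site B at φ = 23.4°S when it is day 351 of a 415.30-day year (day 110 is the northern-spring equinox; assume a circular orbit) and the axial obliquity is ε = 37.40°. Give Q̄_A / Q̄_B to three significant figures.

— Configuration A (φ=-25.5°):
cos H₀ = −tan(-25.5°) tan(+5.000°) = 0.0417, H₀ = 1.5291 rad.
Bracket: H₀ sin φ sin δ + cos φ cos δ sin H₀ = 1.5291×-0.43051×0.08716 + 0.90259×0.99619×0.99913 = -0.057377 + 0.898369 = 0.840992.
Q̄ = (S₀/π) × [bracket] = (2985/π) × 0.840992 = 799.07 W/m².
— Configuration B (φ=-23.4°):
Solar longitude: λ_s = 360° × (351 − 110)/415.30 = 208.909°.
sin δ = sin 37.40° × sin 208.909° = -0.29362, so δ = -17.075°.
cos H₀ = −tan(-23.4°) tan(-17.075°) = -0.1329, H₀ = 1.7041 rad.
Bracket: H₀ sin φ sin δ + cos φ cos δ sin H₀ = 1.7041×-0.39715×-0.29362 + 0.91775×0.95592×0.99113 = 0.198717 + 0.869514 = 1.068231.
Q̄ = (S₀/π) × [bracket] = (2985/π) × 1.068231 = 1015.0 W/m².
Ratio Q̄_A / Q̄_B = 799.07 / 1015.0 = 0.7873.

Q̄_A / Q̄_B ≈ 0.787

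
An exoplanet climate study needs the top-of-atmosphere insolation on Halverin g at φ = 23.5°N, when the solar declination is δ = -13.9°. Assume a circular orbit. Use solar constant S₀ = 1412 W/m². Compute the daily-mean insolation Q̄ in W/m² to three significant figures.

Q̄ ≈ 335 W/m²

cos H₀ = −tan(+23.5°) tan(-13.900°) = 0.1076, H₀ = 1.4630 rad.
Bracket: H₀ sin φ sin δ + cos φ cos δ sin H₀ = 1.4630×0.39875×-0.24023 + 0.91706×0.97072×0.99419 = -0.140143 + 0.885036 = 0.744893.
Q̄ = (S₀/π) × [bracket] = (1412/π) × 0.744893 = 334.8 W/m².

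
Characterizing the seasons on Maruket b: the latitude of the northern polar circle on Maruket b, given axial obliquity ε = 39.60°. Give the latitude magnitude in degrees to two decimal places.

50.40°

The polar circle is the lowest latitude that experiences at least one full rotation of continuous daylight at the northern-summer solstice; it lies at |ϕ| = 90° − ε = 90° − 39.60° = 50.40°.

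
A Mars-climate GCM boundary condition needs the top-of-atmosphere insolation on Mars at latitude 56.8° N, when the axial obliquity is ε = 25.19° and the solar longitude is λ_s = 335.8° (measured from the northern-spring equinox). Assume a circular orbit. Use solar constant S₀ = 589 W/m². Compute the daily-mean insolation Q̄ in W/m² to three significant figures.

Solar declination: sin δ = sin ε · sin λ_s = sin 25.19° × sin 335.8° = -0.17447, so δ = -10.048°.
cos H₀ = −tan(+56.8°) tan(-10.048°) = 0.2708, H₀ = 1.2966 rad.
Bracket: H₀ sin φ sin δ + cos φ cos δ sin H₀ = 1.2966×0.83676×-0.17447 + 0.54756×0.98466×0.96264 = -0.189290 + 0.519017 = 0.329727.
Q̄ = (S₀/π) × [bracket] = (589/π) × 0.329727 = 61.82 W/m².

Q̄ ≈ 61.8 W/m²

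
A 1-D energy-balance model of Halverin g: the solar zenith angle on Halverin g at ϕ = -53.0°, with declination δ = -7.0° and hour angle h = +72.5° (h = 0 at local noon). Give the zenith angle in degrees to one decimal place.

cos θ_z = sin ϕ sin δ + cos ϕ cos δ cos h = 0.097329 + 0.179620 = 0.276949.
θ_z = arccos(0.276949) = 73.9°.

θ_z = 73.9°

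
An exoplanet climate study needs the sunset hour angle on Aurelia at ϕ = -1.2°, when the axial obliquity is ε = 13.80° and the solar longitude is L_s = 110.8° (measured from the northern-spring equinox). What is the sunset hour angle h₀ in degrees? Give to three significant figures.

Solar declination: sin δ = sin ε · sin L_s = sin 13.80° × sin 110.8° = 0.22299, so δ = +12.885°.
cos h₀ = −tan ϕ · tan δ = −tan(-1.2°) × tan(+12.885°) = 0.0048, so h₀ = 1.5660 rad = 89.73°.

h₀ = 89.7°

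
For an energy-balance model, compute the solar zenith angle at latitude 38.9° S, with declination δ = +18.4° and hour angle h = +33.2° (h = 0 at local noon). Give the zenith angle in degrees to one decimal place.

cos θ_z = sin φ sin δ + cos φ cos δ cos h = -0.198216 + 0.617914 = 0.419698.
θ_z = arccos(0.419698) = 65.2°.

θ_z = 65.2°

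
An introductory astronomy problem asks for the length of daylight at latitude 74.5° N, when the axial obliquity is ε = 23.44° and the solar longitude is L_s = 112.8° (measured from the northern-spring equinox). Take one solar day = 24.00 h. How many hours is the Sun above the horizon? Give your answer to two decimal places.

Solar declination: sin δ = sin ε · sin L_s = sin 23.44° × sin 112.8° = 0.36671, so δ = +21.513°.
Sunrise equation: cos h₀ = −tan ϕ · tan δ = -1.4213 ≤ −1, so the Sun never sets (polar day) and h₀ = π.
Daylight = 2h₀/(2π) × 24.00 h = (3.1416/π) × 24.00 = 24.00 h.

24.00 h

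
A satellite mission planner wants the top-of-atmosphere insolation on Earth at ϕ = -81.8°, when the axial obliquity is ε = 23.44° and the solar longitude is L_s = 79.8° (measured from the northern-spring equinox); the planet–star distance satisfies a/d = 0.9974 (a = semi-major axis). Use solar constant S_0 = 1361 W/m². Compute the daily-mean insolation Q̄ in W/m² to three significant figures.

Q̄ ≈ 0.00 W/m²

Solar declination: sin δ = sin ε · sin L_s = sin 23.44° × sin 79.8° = 0.39150, so δ = +23.048°.
cos h₀ = −tan(-81.8°) tan(+23.048°) = 2.9525 ≥ 1 ⇒ polar night, h₀ = 0 and Q̄ = 0.
Inverse-square distance factor (a/d)² = 0.9974² = 0.994807.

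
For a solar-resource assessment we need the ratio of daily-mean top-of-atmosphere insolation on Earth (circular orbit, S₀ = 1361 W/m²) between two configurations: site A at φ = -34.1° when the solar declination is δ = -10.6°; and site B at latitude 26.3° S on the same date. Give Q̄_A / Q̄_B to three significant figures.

— Configuration A (φ=-34.1°):
cos H₀ = −tan(-34.1°) tan(-10.600°) = -0.1267, H₀ = 1.6978 rad.
Bracket: H₀ sin φ sin δ + cos φ cos δ sin H₀ = 1.6978×-0.56064×-0.18395 + 0.82806×0.98294×0.99194 = 0.175094 + 0.807373 = 0.982467.
Q̄ = (S₀/π) × [bracket] = (1361/π) × 0.982467 = 425.62 W/m².
— Configuration B (φ=-26.3°):
cos H₀ = −tan(-26.3°) tan(-10.600°) = -0.0925, H₀ = 1.6634 rad.
Bracket: H₀ sin φ sin δ + cos φ cos δ sin H₀ = 1.6634×-0.44307×-0.18395 + 0.89649×0.98294×0.99571 = 0.135572 + 0.877416 = 1.012988.
Q̄ = (S₀/π) × [bracket] = (1361/π) × 1.012988 = 438.85 W/m².
Ratio Q̄_A / Q̄_B = 425.62 / 438.85 = 0.9699.

Q̄_A / Q̄_B ≈ 0.970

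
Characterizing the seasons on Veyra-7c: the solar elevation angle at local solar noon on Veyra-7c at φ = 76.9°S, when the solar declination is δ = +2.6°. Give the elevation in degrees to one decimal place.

At local noon the hour angle is zero, so the zenith angle equals |φ − δ| = |-76.9° − (+2.600°)| = 79.500°.
Elevation = 90° − 79.500° = 10.5°.

10.5°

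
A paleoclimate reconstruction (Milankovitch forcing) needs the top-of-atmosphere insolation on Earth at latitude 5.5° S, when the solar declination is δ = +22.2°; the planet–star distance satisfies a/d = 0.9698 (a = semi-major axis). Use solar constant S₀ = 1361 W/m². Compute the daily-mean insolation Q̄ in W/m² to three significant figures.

Q̄ ≈ 353 W/m²

cos H₀ = −tan(-5.5°) tan(+22.200°) = 0.0393, H₀ = 1.5315 rad.
Bracket: H₀ sin φ sin δ + cos φ cos δ sin H₀ = 1.5315×-0.09585×0.37784 + 0.99540×0.92587×0.99923 = -0.055465 + 0.920901 = 0.865436.
Inverse-square distance factor (a/d)² = 0.9698² = 0.940512.
Q̄ = (S₀/π) × 0.940512 × [bracket] = (1361/π) × 0.940512 × 0.865436 = 352.6 W/m².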